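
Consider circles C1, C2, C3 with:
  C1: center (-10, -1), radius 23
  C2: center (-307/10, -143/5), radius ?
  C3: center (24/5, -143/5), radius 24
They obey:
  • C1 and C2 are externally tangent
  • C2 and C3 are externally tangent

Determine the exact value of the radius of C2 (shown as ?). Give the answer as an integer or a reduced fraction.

1. [ext C1·C2]  r_C2² + 46r_C2 − 2645/4 = 0  ⇒  r_C2 = 23/2 (r>0 drops 1)
2. [ext C2·C3]  r_C2² + 48r_C2 − 2737/4 = 0  ⇒  r_C2 = 23/2 (r>0 drops 1)

23/2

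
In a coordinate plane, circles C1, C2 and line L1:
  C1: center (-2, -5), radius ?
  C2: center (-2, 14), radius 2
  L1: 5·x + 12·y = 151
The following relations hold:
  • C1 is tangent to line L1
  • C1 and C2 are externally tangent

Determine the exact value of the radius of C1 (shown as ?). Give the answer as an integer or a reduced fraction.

1. [C1‖L1]  r_C1² − 289 = 0  ⇒  r_C1 = 17 (r>0 drops 1)
2. [ext C1·C2]  r_C1² + 4r_C1 − 357 = 0  ⇒  r_C1 = 17 (r>0 drops 1)

17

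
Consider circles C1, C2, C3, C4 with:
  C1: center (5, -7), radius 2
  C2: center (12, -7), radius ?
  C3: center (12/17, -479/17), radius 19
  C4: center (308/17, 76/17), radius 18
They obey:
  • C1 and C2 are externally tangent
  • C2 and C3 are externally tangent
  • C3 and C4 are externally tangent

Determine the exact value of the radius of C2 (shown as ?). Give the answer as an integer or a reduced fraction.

1. [ext C1·C2]  r_C2² + 4r_C2 − 45 = 0  ⇒  r_C2 = 5 (r>0 drops 1)
2. [ext C2·C3]  r_C2² + 38r_C2 − 215 = 0  ⇒  r_C2 = 5 (r>0 drops 1)

5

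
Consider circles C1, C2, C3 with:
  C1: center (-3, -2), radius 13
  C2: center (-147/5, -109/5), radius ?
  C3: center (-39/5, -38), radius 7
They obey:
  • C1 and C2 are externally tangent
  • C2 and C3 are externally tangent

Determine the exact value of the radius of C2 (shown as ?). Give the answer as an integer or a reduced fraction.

1. [ext C1·C2]  r_C2² + 26r_C2 − 920 = 0  ⇒  r_C2 = 20 (r>0 drops 1)
2. [ext C2·C3]  r_C2² + 14r_C2 − 680 = 0  ⇒  r_C2 = 20 (r>0 drops 1)

20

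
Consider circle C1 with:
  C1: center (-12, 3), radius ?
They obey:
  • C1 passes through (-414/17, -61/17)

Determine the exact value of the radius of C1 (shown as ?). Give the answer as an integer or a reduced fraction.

14

1. [C1∋P]  r_C1² − 196 = 0  ⇒  r_C1 = 14 (r>0 drops 1)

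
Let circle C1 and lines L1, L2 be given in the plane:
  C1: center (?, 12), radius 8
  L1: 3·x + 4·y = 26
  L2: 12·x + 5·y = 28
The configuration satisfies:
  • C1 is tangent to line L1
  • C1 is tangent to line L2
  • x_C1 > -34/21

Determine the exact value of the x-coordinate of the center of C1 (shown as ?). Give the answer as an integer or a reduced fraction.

6

1. [C1‖L1]  x_C1² + (44/3)x_C1 − 124 = 0  ⇒  x_C1 = -62/3 or 6
2. [C1‖L2]  x_C1² + (16/3)x_C1 − 68 = 0  ⇒  x_C1 = -34/3 or 6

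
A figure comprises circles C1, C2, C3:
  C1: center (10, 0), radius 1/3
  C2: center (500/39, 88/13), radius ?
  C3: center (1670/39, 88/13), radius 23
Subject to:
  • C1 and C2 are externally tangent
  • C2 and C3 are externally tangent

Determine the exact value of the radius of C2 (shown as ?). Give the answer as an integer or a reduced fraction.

7

1. [ext C1·C2]  r_C2² + (2/3)r_C2 − 161/3 = 0  ⇒  r_C2 = 7 (r>0 drops 1)
2. [ext C2·C3]  r_C2² + 46r_C2 − 371 = 0  ⇒  r_C2 = 7 (r>0 drops 1)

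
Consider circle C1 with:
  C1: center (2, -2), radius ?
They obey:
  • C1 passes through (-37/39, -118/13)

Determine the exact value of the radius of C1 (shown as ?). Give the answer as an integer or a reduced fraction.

1. [C1∋P]  r_C1² − 529/9 = 0  ⇒  r_C1 = 23/3 (r>0 drops 1)

23/3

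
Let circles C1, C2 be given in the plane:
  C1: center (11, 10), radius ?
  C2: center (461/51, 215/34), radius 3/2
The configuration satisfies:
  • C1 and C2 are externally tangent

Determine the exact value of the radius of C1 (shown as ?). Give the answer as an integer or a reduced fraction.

1. [ext C1·C2]  r_C1² + 3r_C1 − 136/9 = 0  ⇒  r_C1 = 8/3 (r>0 drops 1)

8/3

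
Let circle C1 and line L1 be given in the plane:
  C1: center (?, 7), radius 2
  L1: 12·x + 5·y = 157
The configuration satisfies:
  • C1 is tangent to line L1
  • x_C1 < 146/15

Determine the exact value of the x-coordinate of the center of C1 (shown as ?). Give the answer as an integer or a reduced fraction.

1. [C1‖L1]  x_C1² − (61/3)x_C1 + 296/3 = 0  ⇒  x_C1 = 8 or 37/3
2. given x_C1 < 146/15: keep 8

8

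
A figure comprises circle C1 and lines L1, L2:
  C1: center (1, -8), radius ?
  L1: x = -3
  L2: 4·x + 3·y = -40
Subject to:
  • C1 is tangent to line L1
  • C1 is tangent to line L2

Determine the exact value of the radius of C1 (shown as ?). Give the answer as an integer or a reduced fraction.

1. [C1‖L1]  r_C1² − 16 = 0  ⇒  r_C1 = 4 (r>0 drops 1)
2. [C1‖L2]  r_C1² − 16 = 0  ⇒  r_C1 = 4 (r>0 drops 1)

4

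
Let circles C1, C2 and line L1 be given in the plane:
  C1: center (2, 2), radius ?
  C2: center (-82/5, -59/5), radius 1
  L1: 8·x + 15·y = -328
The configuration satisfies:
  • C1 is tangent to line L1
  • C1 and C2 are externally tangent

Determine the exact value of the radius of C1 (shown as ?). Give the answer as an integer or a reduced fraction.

22

1. [C1‖L1]  r_C1² − 484 = 0  ⇒  r_C1 = 22 (r>0 drops 1)
2. [ext C1·C2]  r_C1² + 2r_C1 − 528 = 0  ⇒  r_C1 = 22 (r>0 drops 1)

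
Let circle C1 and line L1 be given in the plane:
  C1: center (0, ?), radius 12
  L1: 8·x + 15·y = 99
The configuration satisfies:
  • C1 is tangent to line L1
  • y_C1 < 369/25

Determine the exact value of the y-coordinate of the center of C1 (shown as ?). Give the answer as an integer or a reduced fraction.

-7

1. [C1‖L1]  y_C1² − (66/5)y_C1 − 707/5 = 0  ⇒  y_C1 = -7 or 101/5
2. given y_C1 < 369/25: keep -7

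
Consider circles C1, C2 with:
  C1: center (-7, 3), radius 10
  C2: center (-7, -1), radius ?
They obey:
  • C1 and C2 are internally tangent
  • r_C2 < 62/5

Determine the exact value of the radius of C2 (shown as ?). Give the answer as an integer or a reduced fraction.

1. [int C1,C2]  r_C2² − 20r_C2 + 84 = 0  ⇒  r_C2 = 6 or 14
2. given r_C2 < 62/5: keep 6

6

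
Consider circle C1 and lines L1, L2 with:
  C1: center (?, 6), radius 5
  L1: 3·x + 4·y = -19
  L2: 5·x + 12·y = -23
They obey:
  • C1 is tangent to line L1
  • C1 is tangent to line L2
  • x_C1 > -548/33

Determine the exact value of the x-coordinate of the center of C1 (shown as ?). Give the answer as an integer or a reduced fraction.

-6

1. [C1‖L1]  x_C1² + (86/3)x_C1 + 136 = 0  ⇒  x_C1 = -68/3 or -6
2. [C1‖L2]  x_C1² + 38x_C1 + 192 = 0  ⇒  x_C1 = -32 or -6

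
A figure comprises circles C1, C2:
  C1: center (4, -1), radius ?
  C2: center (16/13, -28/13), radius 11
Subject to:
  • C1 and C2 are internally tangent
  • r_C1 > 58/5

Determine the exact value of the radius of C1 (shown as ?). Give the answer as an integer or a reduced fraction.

14

1. [int C1,C2]  r_C1² − 22r_C1 + 112 = 0  ⇒  r_C1 = 8 or 14
2. given r_C1 > 58/5: keep 14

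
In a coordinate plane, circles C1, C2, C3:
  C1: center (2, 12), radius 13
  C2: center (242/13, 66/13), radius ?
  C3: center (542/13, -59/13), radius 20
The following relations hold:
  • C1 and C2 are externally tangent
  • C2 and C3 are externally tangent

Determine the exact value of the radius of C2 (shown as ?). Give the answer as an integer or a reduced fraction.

1. [ext C1·C2]  r_C2² + 26r_C2 − 155 = 0  ⇒  r_C2 = 5 (r>0 drops 1)
2. [ext C2·C3]  r_C2² + 40r_C2 − 225 = 0  ⇒  r_C2 = 5 (r>0 drops 1)

5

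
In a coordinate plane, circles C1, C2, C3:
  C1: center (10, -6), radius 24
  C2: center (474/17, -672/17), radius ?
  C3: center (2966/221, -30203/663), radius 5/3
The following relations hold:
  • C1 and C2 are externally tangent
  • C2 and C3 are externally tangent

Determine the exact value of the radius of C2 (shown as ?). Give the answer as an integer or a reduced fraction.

1. [ext C1·C2]  r_C2² + 48r_C2 − 868 = 0  ⇒  r_C2 = 14 (r>0 drops 1)
2. [ext C2·C3]  r_C2² + (10/3)r_C2 − 728/3 = 0  ⇒  r_C2 = 14 (r>0 drops 1)

14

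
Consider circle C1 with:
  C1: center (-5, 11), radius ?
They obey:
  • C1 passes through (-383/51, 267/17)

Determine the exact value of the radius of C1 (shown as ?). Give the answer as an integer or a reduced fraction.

16/3

1. [C1∋P]  r_C1² − 256/9 = 0  ⇒  r_C1 = 16/3 (r>0 drops 1)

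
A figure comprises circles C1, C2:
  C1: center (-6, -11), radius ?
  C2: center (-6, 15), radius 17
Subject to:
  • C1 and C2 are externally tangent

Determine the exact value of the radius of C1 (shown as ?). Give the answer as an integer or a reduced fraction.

1. [ext C1·C2]  r_C1² + 34r_C1 − 387 = 0  ⇒  r_C1 = 9 (r>0 drops 1)

9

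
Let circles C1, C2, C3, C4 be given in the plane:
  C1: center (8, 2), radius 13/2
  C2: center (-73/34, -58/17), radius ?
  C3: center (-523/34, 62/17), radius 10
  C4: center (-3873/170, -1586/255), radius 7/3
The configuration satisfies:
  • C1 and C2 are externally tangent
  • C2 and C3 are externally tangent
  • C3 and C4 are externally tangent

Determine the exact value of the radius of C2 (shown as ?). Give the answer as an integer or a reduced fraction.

5

1. [ext C1·C2]  r_C2² + 13r_C2 − 90 = 0  ⇒  r_C2 = 5 (r>0 drops 1)
2. [ext C2·C3]  r_C2² + 20r_C2 − 125 = 0  ⇒  r_C2 = 5 (r>0 drops 1)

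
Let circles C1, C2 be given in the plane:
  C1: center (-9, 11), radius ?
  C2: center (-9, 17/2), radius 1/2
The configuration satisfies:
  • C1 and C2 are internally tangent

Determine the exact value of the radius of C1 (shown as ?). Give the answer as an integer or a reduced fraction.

1. [int C1,C2]  r_C1² − 1r_C1 − 6 = 0  ⇒  r_C1 = 3 (r>0 drops 1)

3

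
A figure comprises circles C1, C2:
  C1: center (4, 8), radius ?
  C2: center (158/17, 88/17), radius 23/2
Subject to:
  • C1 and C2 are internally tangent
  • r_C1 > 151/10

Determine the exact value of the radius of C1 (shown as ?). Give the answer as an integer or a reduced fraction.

1. [int C1,C2]  r_C1² − 23r_C1 + 385/4 = 0  ⇒  r_C1 = 11/2 or 35/2
2. given r_C1 > 151/10: keep 35/2

35/2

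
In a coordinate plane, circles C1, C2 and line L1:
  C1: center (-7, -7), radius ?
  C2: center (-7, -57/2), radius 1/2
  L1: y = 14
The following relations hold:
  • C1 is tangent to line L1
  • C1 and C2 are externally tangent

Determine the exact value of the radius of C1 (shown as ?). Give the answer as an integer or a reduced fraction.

21

1. [C1‖L1]  r_C1² − 441 = 0  ⇒  r_C1 = 21 (r>0 drops 1)
2. [ext C1·C2]  r_C1² + 1r_C1 − 462 = 0  ⇒  r_C1 = 21 (r>0 drops 1)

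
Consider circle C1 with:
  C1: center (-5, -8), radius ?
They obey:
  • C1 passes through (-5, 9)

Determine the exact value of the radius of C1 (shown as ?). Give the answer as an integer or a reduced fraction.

1. [C1∋P]  r_C1² − 289 = 0  ⇒  r_C1 = 17 (r>0 drops 1)

17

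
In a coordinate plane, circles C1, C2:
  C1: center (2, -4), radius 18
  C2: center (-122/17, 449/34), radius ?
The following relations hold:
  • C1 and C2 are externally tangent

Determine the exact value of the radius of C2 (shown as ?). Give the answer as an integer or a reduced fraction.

3/2

1. [ext C1·C2]  r_C2² + 36r_C2 − 225/4 = 0  ⇒  r_C2 = 3/2 (r>0 drops 1)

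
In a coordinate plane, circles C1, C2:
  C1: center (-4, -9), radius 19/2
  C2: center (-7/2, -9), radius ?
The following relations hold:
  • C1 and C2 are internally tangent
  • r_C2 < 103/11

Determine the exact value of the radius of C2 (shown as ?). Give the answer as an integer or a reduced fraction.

9

1. [int C1,C2]  r_C2² − 19r_C2 + 90 = 0  ⇒  r_C2 = 9 or 10
2. given r_C2 < 103/11: keep 9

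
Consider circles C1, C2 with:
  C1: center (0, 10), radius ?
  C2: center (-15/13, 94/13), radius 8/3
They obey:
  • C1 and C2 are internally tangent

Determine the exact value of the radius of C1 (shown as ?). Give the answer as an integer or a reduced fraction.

1. [int C1,C2]  r_C1² − (16/3)r_C1 − 17/9 = 0  ⇒  r_C1 = 17/3 (r>0 drops 1)

17/3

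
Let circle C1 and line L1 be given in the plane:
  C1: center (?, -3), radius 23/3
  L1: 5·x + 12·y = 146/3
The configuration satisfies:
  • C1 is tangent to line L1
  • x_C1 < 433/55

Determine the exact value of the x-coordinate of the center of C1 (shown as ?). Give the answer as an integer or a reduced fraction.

-3

1. [C1‖L1]  x_C1² − (508/15)x_C1 − 553/5 = 0  ⇒  x_C1 = -3 or 553/15
2. given x_C1 < 433/55: keep -3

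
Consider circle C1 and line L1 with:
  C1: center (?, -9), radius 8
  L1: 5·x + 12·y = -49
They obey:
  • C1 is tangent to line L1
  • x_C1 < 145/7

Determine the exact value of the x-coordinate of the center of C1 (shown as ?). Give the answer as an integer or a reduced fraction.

-9

1. [C1‖L1]  x_C1² − (118/5)x_C1 − 1467/5 = 0  ⇒  x_C1 = -9 or 163/5
2. given x_C1 < 145/7: keep -9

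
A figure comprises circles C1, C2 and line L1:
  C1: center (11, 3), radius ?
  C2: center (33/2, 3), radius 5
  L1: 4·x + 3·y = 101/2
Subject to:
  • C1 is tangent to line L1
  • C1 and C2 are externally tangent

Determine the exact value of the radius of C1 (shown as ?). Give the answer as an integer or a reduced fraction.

1/2

1. [C1‖L1]  r_C1² − 1/4 = 0  ⇒  r_C1 = 1/2 (r>0 drops 1)
2. [ext C1·C2]  r_C1² + 10r_C1 − 21/4 = 0  ⇒  r_C1 = 1/2 (r>0 drops 1)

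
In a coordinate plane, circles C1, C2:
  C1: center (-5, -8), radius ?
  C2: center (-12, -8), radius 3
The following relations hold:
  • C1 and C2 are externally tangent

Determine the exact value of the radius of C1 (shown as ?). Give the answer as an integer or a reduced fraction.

4

1. [ext C1·C2]  r_C1² + 6r_C1 − 40 = 0  ⇒  r_C1 = 4 (r>0 drops 1)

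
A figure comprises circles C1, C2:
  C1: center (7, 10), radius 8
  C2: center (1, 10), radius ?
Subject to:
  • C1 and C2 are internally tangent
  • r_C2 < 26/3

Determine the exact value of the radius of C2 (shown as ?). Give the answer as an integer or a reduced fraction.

2

1. [int C1,C2]  r_C2² − 16r_C2 + 28 = 0  ⇒  r_C2 = 2 or 14
2. given r_C2 < 26/3: keep 2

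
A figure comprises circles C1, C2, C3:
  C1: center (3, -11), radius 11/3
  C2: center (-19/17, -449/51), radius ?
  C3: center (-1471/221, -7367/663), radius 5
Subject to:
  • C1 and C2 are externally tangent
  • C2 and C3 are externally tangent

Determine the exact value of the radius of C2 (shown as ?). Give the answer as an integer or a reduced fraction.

1. [ext C1·C2]  r_C2² + (22/3)r_C2 − 25/3 = 0  ⇒  r_C2 = 1 (r>0 drops 1)
2. [ext C2·C3]  r_C2² + 10r_C2 − 11 = 0  ⇒  r_C2 = 1 (r>0 drops 1)

1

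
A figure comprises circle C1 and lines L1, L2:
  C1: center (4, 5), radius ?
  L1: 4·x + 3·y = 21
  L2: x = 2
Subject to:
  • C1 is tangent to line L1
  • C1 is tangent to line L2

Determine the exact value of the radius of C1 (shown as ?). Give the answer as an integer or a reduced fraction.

1. [C1‖L1]  r_C1² − 4 = 0  ⇒  r_C1 = 2 (r>0 drops 1)
2. [C1‖L2]  r_C1² − 4 = 0  ⇒  r_C1 = 2 (r>0 drops 1)

2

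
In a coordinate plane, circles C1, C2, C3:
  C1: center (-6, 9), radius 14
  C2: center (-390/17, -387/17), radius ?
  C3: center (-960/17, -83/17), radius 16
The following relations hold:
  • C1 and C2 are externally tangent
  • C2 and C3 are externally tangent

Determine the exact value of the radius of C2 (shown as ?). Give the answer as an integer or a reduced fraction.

22

1. [ext C1·C2]  r_C2² + 28r_C2 − 1100 = 0  ⇒  r_C2 = 22 (r>0 drops 1)
2. [ext C2·C3]  r_C2² + 32r_C2 − 1188 = 0  ⇒  r_C2 = 22 (r>0 drops 1)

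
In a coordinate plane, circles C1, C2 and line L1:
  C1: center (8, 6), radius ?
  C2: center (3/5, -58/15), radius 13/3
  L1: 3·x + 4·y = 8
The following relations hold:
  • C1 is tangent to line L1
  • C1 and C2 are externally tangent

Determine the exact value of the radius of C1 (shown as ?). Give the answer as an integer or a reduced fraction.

1. [C1‖L1]  r_C1² − 64 = 0  ⇒  r_C1 = 8 (r>0 drops 1)
2. [ext C1·C2]  r_C1² + (26/3)r_C1 − 400/3 = 0  ⇒  r_C1 = 8 (r>0 drops 1)

8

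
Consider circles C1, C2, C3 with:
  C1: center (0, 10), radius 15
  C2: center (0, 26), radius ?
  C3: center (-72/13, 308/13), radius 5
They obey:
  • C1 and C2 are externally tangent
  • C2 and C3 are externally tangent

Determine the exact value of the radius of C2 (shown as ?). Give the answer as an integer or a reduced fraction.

1

1. [ext C1·C2]  r_C2² + 30r_C2 − 31 = 0  ⇒  r_C2 = 1 (r>0 drops 1)
2. [ext C2·C3]  r_C2² + 10r_C2 − 11 = 0  ⇒  r_C2 = 1 (r>0 drops 1)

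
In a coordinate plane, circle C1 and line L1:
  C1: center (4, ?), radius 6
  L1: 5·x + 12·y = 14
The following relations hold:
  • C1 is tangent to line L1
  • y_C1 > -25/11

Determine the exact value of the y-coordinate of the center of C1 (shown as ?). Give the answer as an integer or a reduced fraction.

1. [C1‖L1]  y_C1² + 1y_C1 − 42 = 0  ⇒  y_C1 = -7 or 6
2. given y_C1 > -25/11: keep 6

6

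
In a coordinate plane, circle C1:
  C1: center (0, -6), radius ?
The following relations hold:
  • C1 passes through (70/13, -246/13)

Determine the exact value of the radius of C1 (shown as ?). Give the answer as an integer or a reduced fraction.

1. [C1∋P]  r_C1² − 196 = 0  ⇒  r_C1 = 14 (r>0 drops 1)

14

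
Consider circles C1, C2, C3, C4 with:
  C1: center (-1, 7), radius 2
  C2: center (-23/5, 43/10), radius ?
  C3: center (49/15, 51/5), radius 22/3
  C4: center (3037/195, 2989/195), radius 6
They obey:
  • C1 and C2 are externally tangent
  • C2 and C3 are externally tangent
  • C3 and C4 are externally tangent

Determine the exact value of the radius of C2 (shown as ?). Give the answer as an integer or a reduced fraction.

5/2

1. [ext C1·C2]  r_C2² + 4r_C2 − 65/4 = 0  ⇒  r_C2 = 5/2 (r>0 drops 1)
2. [ext C2·C3]  r_C2² + (44/3)r_C2 − 515/12 = 0  ⇒  r_C2 = 5/2 (r>0 drops 1)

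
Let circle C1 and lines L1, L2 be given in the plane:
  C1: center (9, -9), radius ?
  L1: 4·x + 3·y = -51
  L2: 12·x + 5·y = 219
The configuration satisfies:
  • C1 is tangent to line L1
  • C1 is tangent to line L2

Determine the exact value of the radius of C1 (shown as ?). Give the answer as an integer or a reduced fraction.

1. [C1‖L1]  r_C1² − 144 = 0  ⇒  r_C1 = 12 (r>0 drops 1)
2. [C1‖L2]  r_C1² − 144 = 0  ⇒  r_C1 = 12 (r>0 drops 1)

12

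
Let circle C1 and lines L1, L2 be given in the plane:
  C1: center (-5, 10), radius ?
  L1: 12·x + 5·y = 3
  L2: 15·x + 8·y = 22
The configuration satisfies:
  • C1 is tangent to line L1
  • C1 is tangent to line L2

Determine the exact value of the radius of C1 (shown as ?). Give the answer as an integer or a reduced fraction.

1. [C1‖L1]  r_C1² − 1 = 0  ⇒  r_C1 = 1 (r>0 drops 1)
2. [C1‖L2]  r_C1² − 1 = 0  ⇒  r_C1 = 1 (r>0 drops 1)

1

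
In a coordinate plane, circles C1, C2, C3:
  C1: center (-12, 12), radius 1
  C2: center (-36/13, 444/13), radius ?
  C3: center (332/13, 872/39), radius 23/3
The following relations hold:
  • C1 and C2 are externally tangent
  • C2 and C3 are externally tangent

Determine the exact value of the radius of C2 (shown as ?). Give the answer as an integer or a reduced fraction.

23

1. [ext C1·C2]  r_C2² + 2r_C2 − 575 = 0  ⇒  r_C2 = 23 (r>0 drops 1)
2. [ext C2·C3]  r_C2² + (46/3)r_C2 − 2645/3 = 0  ⇒  r_C2 = 23 (r>0 drops 1)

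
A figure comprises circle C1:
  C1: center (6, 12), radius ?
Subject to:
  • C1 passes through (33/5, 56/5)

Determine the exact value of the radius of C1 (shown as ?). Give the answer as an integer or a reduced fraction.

1

1. [C1∋P]  r_C1² − 1 = 0  ⇒  r_C1 = 1 (r>0 drops 1)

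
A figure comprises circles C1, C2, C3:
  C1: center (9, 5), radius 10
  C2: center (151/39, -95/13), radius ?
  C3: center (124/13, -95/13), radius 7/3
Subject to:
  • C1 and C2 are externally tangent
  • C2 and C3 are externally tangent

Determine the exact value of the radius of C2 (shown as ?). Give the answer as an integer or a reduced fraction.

10/3

1. [ext C1·C2]  r_C2² + 20r_C2 − 700/9 = 0  ⇒  r_C2 = 10/3 (r>0 drops 1)
2. [ext C2·C3]  r_C2² + (14/3)r_C2 − 80/3 = 0  ⇒  r_C2 = 10/3 (r>0 drops 1)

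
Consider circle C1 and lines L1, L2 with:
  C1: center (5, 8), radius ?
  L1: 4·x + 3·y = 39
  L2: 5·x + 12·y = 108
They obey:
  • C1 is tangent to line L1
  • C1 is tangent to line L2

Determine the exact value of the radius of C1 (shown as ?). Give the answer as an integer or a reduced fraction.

1

1. [C1‖L1]  r_C1² − 1 = 0  ⇒  r_C1 = 1 (r>0 drops 1)
2. [C1‖L2]  r_C1² − 1 = 0  ⇒  r_C1 = 1 (r>0 drops 1)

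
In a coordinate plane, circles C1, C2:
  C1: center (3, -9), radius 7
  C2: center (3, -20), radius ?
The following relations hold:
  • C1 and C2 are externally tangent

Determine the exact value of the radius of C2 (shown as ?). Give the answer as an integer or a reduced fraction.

4

1. [ext C1·C2]  r_C2² + 14r_C2 − 72 = 0  ⇒  r_C2 = 4 (r>0 drops 1)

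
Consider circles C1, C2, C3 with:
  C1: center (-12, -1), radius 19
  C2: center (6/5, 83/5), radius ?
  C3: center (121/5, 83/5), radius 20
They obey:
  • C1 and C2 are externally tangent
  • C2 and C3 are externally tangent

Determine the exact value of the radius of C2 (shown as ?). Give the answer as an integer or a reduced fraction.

3

1. [ext C1·C2]  r_C2² + 38r_C2 − 123 = 0  ⇒  r_C2 = 3 (r>0 drops 1)
2. [ext C2·C3]  r_C2² + 40r_C2 − 129 = 0  ⇒  r_C2 = 3 (r>0 drops 1)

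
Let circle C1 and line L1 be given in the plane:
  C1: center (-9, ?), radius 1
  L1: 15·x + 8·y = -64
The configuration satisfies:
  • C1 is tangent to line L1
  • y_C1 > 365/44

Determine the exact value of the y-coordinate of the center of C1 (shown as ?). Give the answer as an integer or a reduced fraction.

1. [C1‖L1]  y_C1² − (71/4)y_C1 + 297/4 = 0  ⇒  y_C1 = 27/4 or 11
2. given y_C1 > 365/44: keep 11

11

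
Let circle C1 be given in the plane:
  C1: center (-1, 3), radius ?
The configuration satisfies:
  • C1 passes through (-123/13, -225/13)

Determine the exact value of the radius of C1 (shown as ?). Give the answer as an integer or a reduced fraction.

1. [C1∋P]  r_C1² − 484 = 0  ⇒  r_C1 = 22 (r>0 drops 1)

22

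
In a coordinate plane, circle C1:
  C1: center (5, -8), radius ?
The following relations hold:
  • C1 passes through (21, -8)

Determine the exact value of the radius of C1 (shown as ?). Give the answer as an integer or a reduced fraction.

1. [C1∋P]  r_C1² − 256 = 0  ⇒  r_C1 = 16 (r>0 drops 1)

16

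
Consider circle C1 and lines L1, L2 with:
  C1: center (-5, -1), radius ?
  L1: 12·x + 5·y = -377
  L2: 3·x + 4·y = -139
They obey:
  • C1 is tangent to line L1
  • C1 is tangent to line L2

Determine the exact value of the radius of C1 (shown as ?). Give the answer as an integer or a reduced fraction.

24

1. [C1‖L1]  r_C1² − 576 = 0  ⇒  r_C1 = 24 (r>0 drops 1)
2. [C1‖L2]  r_C1² − 576 = 0  ⇒  r_C1 = 24 (r>0 drops 1)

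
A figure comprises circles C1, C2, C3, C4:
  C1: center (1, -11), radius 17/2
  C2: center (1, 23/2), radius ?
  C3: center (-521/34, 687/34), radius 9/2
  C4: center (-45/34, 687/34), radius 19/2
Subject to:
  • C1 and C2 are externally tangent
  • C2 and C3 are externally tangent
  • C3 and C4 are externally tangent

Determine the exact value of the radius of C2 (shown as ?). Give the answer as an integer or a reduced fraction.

14

1. [ext C1·C2]  r_C2² + 17r_C2 − 434 = 0  ⇒  r_C2 = 14 (r>0 drops 1)
2. [ext C2·C3]  r_C2² + 9r_C2 − 322 = 0  ⇒  r_C2 = 14 (r>0 drops 1)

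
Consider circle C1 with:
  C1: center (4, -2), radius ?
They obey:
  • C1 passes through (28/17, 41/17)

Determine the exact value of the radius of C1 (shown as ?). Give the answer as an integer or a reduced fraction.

5

1. [C1∋P]  r_C1² − 25 = 0  ⇒  r_C1 = 5 (r>0 drops 1)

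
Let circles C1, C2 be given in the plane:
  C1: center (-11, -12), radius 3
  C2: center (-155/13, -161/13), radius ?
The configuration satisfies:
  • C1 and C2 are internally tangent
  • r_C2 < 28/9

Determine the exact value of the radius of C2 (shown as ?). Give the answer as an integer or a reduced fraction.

1. [int C1,C2]  r_C2² − 6r_C2 + 8 = 0  ⇒  r_C2 = 2 or 4
2. given r_C2 < 28/9: keep 2

2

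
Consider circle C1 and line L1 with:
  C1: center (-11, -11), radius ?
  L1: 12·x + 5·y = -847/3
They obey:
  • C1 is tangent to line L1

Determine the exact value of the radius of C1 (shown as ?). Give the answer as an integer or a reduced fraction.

1. [C1‖L1]  r_C1² − 484/9 = 0  ⇒  r_C1 = 22/3 (r>0 drops 1)

22/3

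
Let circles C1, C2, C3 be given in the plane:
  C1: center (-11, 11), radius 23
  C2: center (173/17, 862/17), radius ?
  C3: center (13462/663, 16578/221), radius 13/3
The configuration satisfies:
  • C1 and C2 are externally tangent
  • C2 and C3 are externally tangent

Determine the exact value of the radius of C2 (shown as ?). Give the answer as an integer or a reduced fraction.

1. [ext C1·C2]  r_C2² + 46r_C2 − 1496 = 0  ⇒  r_C2 = 22 (r>0 drops 1)
2. [ext C2·C3]  r_C2² + (26/3)r_C2 − 2024/3 = 0  ⇒  r_C2 = 22 (r>0 drops 1)

22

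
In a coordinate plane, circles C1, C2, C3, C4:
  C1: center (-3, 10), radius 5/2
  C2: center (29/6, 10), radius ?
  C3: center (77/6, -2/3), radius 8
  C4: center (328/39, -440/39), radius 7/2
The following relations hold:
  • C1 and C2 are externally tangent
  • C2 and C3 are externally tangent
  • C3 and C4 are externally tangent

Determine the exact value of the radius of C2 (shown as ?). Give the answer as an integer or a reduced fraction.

16/3

1. [ext C1·C2]  r_C2² + 5r_C2 − 496/9 = 0  ⇒  r_C2 = 16/3 (r>0 drops 1)
2. [ext C2·C3]  r_C2² + 16r_C2 − 1024/9 = 0  ⇒  r_C2 = 16/3 (r>0 drops 1)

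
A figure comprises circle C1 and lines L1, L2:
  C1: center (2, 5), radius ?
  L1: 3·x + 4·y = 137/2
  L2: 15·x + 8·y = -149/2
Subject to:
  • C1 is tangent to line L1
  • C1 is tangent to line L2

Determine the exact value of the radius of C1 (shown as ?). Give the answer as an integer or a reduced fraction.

17/2

1. [C1‖L1]  r_C1² − 289/4 = 0  ⇒  r_C1 = 17/2 (r>0 drops 1)
2. [C1‖L2]  r_C1² − 289/4 = 0  ⇒  r_C1 = 17/2 (r>0 drops 1)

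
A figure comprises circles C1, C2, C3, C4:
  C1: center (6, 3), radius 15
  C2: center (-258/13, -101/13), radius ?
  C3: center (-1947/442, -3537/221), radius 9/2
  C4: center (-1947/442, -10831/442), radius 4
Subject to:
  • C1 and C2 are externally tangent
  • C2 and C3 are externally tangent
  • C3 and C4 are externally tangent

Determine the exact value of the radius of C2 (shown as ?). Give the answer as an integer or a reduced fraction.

13

1. [ext C1·C2]  r_C2² + 30r_C2 − 559 = 0  ⇒  r_C2 = 13 (r>0 drops 1)
2. [ext C2·C3]  r_C2² + 9r_C2 − 286 = 0  ⇒  r_C2 = 13 (r>0 drops 1)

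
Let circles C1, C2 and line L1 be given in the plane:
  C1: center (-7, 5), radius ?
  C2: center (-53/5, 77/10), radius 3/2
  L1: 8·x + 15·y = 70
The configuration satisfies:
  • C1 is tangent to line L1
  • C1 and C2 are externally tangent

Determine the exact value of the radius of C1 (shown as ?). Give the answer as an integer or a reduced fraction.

3

1. [C1‖L1]  r_C1² − 9 = 0  ⇒  r_C1 = 3 (r>0 drops 1)
2. [ext C1·C2]  r_C1² + 3r_C1 − 18 = 0  ⇒  r_C1 = 3 (r>0 drops 1)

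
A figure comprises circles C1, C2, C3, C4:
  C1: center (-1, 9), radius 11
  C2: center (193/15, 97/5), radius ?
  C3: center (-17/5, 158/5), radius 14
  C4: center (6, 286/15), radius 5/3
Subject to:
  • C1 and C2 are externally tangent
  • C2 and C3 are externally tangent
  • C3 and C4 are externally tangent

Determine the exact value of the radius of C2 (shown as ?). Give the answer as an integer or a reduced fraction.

1. [ext C1·C2]  r_C2² + 22r_C2 − 1615/9 = 0  ⇒  r_C2 = 19/3 (r>0 drops 1)
2. [ext C2·C3]  r_C2² + 28r_C2 − 1957/9 = 0  ⇒  r_C2 = 19/3 (r>0 drops 1)

19/3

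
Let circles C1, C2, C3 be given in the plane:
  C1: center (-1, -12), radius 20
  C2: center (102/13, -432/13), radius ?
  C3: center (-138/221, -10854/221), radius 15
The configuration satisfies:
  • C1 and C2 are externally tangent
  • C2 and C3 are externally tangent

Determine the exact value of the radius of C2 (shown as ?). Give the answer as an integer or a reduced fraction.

3

1. [ext C1·C2]  r_C2² + 40r_C2 − 129 = 0  ⇒  r_C2 = 3 (r>0 drops 1)
2. [ext C2·C3]  r_C2² + 30r_C2 − 99 = 0  ⇒  r_C2 = 3 (r>0 drops 1)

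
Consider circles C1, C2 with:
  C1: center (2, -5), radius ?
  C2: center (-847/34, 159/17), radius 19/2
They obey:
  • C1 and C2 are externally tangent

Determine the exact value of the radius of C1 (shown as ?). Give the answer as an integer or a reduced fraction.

1. [ext C1·C2]  r_C1² + 19r_C1 − 840 = 0  ⇒  r_C1 = 21 (r>0 drops 1)

21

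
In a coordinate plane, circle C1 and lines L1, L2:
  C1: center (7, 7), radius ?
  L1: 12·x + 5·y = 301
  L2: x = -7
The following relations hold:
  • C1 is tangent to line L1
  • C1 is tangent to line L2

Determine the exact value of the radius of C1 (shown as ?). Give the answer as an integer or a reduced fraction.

14

1. [C1‖L1]  r_C1² − 196 = 0  ⇒  r_C1 = 14 (r>0 drops 1)
2. [C1‖L2]  r_C1² − 196 = 0  ⇒  r_C1 = 14 (r>0 drops 1)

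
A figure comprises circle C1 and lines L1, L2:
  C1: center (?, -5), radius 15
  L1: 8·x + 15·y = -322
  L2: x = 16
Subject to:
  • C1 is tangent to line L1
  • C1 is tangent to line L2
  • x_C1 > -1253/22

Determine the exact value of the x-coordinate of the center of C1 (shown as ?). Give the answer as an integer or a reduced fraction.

1

1. [C1‖L1]  x_C1² + (247/4)x_C1 − 251/4 = 0  ⇒  x_C1 = -251/4 or 1
2. [C1‖L2]  x_C1² − 32x_C1 + 31 = 0  ⇒  x_C1 = 1 or 31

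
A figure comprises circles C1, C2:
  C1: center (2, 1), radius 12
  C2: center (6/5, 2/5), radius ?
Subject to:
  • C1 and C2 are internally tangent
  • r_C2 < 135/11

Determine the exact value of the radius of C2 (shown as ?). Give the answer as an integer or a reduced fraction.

11

1. [int C1,C2]  r_C2² − 24r_C2 + 143 = 0  ⇒  r_C2 = 11 or 13
2. given r_C2 < 135/11: keep 11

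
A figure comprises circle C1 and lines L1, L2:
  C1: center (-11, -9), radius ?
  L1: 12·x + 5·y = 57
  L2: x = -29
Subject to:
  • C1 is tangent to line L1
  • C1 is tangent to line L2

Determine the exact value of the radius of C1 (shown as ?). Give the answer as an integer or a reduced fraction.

1. [C1‖L1]  r_C1² − 324 = 0  ⇒  r_C1 = 18 (r>0 drops 1)
2. [C1‖L2]  r_C1² − 324 = 0  ⇒  r_C1 = 18 (r>0 drops 1)

18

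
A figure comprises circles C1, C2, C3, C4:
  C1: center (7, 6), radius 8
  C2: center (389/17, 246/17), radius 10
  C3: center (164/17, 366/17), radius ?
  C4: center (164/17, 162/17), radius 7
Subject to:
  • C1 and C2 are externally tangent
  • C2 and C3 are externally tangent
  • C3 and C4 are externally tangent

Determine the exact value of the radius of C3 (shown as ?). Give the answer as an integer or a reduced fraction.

5

1. [ext C2·C3]  r_C3² + 20r_C3 − 125 = 0  ⇒  r_C3 = 5 (r>0 drops 1)
2. [ext C3·C4]  r_C3² + 14r_C3 − 95 = 0  ⇒  r_C3 = 5 (r>0 drops 1)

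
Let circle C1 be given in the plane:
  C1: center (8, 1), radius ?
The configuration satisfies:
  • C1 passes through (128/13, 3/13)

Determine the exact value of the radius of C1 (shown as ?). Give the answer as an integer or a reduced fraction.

1. [C1∋P]  r_C1² − 4 = 0  ⇒  r_C1 = 2 (r>0 drops 1)

2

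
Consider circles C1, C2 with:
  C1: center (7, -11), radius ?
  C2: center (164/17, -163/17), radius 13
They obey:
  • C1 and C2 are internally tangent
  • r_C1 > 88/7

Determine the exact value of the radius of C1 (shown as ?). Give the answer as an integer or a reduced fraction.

16

1. [int C1,C2]  r_C1² − 26r_C1 + 160 = 0  ⇒  r_C1 = 10 or 16
2. given r_C1 > 88/7: keep 16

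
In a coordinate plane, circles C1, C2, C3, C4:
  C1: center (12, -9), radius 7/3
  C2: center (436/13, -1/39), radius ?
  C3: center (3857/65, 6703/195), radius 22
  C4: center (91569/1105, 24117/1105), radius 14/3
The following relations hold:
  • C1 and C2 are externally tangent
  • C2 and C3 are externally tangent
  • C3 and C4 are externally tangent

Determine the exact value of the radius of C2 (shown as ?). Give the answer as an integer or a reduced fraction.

1. [ext C1·C2]  r_C2² + (14/3)r_C2 − 539 = 0  ⇒  r_C2 = 21 (r>0 drops 1)
2. [ext C2·C3]  r_C2² + 44r_C2 − 1365 = 0  ⇒  r_C2 = 21 (r>0 drops 1)

21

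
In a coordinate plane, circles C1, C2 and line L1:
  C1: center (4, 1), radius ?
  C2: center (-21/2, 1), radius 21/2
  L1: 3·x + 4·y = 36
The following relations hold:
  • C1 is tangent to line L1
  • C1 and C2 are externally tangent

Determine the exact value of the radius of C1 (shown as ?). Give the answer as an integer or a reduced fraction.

4

1. [C1‖L1]  r_C1² − 16 = 0  ⇒  r_C1 = 4 (r>0 drops 1)
2. [ext C1·C2]  r_C1² + 21r_C1 − 100 = 0  ⇒  r_C1 = 4 (r>0 drops 1)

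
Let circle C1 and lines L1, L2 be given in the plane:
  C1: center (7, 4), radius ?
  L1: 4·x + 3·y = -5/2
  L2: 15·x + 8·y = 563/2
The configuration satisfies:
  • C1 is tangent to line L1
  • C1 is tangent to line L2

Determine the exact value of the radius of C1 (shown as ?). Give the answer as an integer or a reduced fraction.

1. [C1‖L1]  r_C1² − 289/4 = 0  ⇒  r_C1 = 17/2 (r>0 drops 1)
2. [C1‖L2]  r_C1² − 289/4 = 0  ⇒  r_C1 = 17/2 (r>0 drops 1)

17/2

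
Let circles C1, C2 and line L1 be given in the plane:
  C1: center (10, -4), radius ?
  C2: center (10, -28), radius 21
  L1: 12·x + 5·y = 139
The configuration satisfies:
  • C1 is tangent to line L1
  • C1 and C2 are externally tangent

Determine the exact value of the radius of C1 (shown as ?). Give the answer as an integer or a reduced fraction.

3

1. [C1‖L1]  r_C1² − 9 = 0  ⇒  r_C1 = 3 (r>0 drops 1)
2. [ext C1·C2]  r_C1² + 42r_C1 − 135 = 0  ⇒  r_C1 = 3 (r>0 drops 1)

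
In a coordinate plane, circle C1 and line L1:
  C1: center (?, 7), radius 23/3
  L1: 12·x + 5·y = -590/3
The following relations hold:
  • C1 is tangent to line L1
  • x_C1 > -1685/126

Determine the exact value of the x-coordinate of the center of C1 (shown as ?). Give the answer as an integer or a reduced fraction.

1. [C1‖L1]  x_C1² + (695/18)x_C1 + 5467/18 = 0  ⇒  x_C1 = -497/18 or -11
2. given x_C1 > -1685/126: keep -11

-11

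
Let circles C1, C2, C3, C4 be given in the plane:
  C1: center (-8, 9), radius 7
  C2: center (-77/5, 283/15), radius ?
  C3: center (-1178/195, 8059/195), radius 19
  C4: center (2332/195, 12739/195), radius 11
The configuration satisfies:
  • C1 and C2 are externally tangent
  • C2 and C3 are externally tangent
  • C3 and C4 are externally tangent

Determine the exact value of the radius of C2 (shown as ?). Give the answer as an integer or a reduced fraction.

1. [ext C1·C2]  r_C2² + 14r_C2 − 928/9 = 0  ⇒  r_C2 = 16/3 (r>0 drops 1)
2. [ext C2·C3]  r_C2² + 38r_C2 − 2080/9 = 0  ⇒  r_C2 = 16/3 (r>0 drops 1)

16/3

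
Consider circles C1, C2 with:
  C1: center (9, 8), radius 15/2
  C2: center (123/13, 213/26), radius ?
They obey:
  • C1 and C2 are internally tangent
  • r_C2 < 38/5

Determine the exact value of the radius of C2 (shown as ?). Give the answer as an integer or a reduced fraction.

7

1. [int C1,C2]  r_C2² − 15r_C2 + 56 = 0  ⇒  r_C2 = 7 or 8
2. given r_C2 < 38/5: keep 7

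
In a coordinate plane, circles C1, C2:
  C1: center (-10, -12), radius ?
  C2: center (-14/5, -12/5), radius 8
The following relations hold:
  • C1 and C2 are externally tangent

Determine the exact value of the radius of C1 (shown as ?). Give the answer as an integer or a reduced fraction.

4

1. [ext C1·C2]  r_C1² + 16r_C1 − 80 = 0  ⇒  r_C1 = 4 (r>0 drops 1)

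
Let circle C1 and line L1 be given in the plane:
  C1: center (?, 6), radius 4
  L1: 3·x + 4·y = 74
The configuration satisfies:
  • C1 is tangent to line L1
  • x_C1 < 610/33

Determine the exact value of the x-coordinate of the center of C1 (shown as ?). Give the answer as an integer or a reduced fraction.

10

1. [C1‖L1]  x_C1² − (100/3)x_C1 + 700/3 = 0  ⇒  x_C1 = 10 or 70/3
2. given x_C1 < 610/33: keep 10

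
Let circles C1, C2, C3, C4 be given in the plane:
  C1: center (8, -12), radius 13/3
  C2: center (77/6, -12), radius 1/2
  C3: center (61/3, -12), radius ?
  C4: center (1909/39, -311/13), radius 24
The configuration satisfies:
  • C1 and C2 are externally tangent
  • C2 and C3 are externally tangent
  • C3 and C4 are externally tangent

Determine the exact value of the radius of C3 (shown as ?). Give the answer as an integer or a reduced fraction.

7

1. [ext C2·C3]  r_C3² + 1r_C3 − 56 = 0  ⇒  r_C3 = 7 (r>0 drops 1)
2. [ext C3·C4]  r_C3² + 48r_C3 − 385 = 0  ⇒  r_C3 = 7 (r>0 drops 1)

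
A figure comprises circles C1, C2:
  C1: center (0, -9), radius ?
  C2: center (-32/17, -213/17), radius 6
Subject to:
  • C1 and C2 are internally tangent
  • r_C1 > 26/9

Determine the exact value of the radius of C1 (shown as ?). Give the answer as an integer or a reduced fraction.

1. [int C1,C2]  r_C1² − 12r_C1 + 20 = 0  ⇒  r_C1 = 2 or 10
2. given r_C1 > 26/9: keep 10

10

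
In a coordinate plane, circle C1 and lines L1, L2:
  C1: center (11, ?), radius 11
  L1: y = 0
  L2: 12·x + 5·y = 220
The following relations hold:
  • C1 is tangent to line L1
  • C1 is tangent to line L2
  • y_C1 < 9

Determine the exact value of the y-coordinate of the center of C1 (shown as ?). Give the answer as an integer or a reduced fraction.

1. [C1‖L1]  y_C1² − 121 = 0  ⇒  y_C1 = -11 or 11
2. [C1‖L2]  y_C1² − (176/5)y_C1 − 2541/5 = 0  ⇒  y_C1 = -11 or 231/5

-11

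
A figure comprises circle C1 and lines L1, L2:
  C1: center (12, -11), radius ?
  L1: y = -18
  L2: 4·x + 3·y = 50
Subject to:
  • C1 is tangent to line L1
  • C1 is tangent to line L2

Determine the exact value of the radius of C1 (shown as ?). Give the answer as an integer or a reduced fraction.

7

1. [C1‖L1]  r_C1² − 49 = 0  ⇒  r_C1 = 7 (r>0 drops 1)
2. [C1‖L2]  r_C1² − 49 = 0  ⇒  r_C1 = 7 (r>0 drops 1)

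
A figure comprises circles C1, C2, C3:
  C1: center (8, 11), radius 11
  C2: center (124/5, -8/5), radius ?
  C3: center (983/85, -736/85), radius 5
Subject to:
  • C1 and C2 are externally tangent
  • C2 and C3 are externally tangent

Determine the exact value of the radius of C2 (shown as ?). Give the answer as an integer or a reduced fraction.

10

1. [ext C1·C2]  r_C2² + 22r_C2 − 320 = 0  ⇒  r_C2 = 10 (r>0 drops 1)
2. [ext C2·C3]  r_C2² + 10r_C2 − 200 = 0  ⇒  r_C2 = 10 (r>0 drops 1)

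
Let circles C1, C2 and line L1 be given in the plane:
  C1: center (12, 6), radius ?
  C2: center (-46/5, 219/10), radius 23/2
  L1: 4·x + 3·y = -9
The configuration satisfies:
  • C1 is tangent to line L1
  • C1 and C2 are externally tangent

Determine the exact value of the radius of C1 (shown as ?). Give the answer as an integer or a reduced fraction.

15

1. [C1‖L1]  r_C1² − 225 = 0  ⇒  r_C1 = 15 (r>0 drops 1)
2. [ext C1·C2]  r_C1² + 23r_C1 − 570 = 0  ⇒  r_C1 = 15 (r>0 drops 1)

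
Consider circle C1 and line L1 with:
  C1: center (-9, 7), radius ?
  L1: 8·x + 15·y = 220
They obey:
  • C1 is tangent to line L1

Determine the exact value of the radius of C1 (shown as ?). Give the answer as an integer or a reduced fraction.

1. [C1‖L1]  r_C1² − 121 = 0  ⇒  r_C1 = 11 (r>0 drops 1)

11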